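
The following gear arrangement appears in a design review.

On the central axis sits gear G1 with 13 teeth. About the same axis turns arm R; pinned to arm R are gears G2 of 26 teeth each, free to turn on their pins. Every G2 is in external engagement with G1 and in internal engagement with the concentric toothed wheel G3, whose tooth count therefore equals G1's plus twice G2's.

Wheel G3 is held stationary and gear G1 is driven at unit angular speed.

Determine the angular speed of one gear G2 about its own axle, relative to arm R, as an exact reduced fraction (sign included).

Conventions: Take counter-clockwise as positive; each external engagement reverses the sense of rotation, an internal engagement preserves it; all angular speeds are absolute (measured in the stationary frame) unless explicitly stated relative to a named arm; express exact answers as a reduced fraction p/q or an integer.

planetary set (13T centre, 26T on arm, 65T internal) — Willis relation
ring teeth: 13 + 2·26 = 65
13(ω_sun−ω_arm) = −65(ω_ring−ω_arm),  ω_ring = 0, ω_sun = 1
13(1−ω_arm) = −65(0−ω_arm)  ⇒  78·ω_arm = 13  ⇒  ω_arm = 1/6
sun–planet mesh: 13·(1−1/6) = −26·(ω_p−ω_arm)  ⇒  ω_p−ω_arm = -5/12
exact speed ratio = -5/12

-5/12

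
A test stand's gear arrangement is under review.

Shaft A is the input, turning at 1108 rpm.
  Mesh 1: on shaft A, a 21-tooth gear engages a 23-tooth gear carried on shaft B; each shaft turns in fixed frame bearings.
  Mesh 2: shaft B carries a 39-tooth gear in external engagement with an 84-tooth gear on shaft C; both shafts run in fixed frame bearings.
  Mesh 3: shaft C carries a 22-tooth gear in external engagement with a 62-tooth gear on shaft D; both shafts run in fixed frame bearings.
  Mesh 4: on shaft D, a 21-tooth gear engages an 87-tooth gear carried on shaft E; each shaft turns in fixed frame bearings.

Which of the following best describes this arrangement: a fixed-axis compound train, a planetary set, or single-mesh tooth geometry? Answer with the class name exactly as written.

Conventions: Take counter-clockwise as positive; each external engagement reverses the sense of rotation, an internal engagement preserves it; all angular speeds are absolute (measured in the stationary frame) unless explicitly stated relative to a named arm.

fixed-axis compound train

recognized (5 fixed axles, 4 meshes): fixed-axis compound train
classification: fixed-axis compound train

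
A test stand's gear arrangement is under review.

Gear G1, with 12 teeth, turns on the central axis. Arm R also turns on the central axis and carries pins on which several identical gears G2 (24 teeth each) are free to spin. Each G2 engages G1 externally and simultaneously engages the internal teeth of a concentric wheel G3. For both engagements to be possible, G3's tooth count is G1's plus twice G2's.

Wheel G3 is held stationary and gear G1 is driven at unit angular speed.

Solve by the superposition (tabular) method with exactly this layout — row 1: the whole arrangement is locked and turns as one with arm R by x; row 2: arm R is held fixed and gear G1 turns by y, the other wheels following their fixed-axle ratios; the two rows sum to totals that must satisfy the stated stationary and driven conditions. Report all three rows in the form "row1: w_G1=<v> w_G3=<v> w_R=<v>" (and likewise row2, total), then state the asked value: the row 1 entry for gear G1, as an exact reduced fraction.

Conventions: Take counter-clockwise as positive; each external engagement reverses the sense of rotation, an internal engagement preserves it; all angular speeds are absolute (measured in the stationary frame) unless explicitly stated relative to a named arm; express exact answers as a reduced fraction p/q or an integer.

row1: w_G1=1/6 w_G3=1/6 w_R=1/6
row2: w_G1=5/6 w_G3=-1/6 w_R=0
total: w_G1=1 w_G3=0 w_R=1/6
asked value: 1/6

recognized (axles ride arm R): planetary set, 12/24/60 teeth
row 1 — lock + rotate with arm: ω_sun = ω_ring = ω_arm = x
row 2 (arm held, sun turns y): ω_ring = −(12/60)·y, ω_arm = 0
boundary: total ω_ring = x − (12/60)·y = 0 and total ω_sun = x + y = 1  ⇒  y = 5/6, x = 1/6
row 2 ring = −(12/60)·5/6 = -1/6
totals (row 1 + row 2): sun 1/6 + 5/6 = 1, ring 1/6 + (-1/6) = 0, arm 1/6 + 0 = 1/6
asked cell (row1, sun) = 1/6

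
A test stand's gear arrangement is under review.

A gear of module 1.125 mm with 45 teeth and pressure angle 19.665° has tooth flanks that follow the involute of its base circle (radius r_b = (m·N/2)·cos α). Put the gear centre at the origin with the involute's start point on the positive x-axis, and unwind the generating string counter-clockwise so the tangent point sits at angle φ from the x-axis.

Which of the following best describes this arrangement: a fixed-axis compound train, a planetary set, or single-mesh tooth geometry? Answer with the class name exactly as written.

single-mesh tooth geometry

single-mesh involute tooth geometry (45T wheel at module 1.125)
classification: single-mesh tooth geometry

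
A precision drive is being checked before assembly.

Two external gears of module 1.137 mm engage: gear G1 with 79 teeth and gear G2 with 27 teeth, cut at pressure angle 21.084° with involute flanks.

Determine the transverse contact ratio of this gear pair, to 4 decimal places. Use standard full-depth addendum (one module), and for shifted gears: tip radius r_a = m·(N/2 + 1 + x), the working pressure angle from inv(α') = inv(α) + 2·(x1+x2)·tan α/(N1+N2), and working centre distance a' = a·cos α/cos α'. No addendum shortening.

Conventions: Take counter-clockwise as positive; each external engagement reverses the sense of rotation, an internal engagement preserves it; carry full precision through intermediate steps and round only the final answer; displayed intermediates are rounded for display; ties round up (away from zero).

topology: single-mesh involute geometry — m = 1.137, 79T/27T pair
base radii: r_b1 = 41.904856, r_b2 = 14.321913
tip radii: r_a1 = 46.048500, r_a2 = 16.486500
no profile shift: α' = α, a' = a
action lengths: √(r_a1²−r_b1²) = 19.090505, √(r_a2²−r_b2²) = 8.166241
base pitch p_b = π·m·cos α = 3.332860
CR = (19.090505 + 8.166241 − 60.261000·sin 21.08400°)/3.332860 = 1.673841
contact ratio ≈ 1.6738

1.6738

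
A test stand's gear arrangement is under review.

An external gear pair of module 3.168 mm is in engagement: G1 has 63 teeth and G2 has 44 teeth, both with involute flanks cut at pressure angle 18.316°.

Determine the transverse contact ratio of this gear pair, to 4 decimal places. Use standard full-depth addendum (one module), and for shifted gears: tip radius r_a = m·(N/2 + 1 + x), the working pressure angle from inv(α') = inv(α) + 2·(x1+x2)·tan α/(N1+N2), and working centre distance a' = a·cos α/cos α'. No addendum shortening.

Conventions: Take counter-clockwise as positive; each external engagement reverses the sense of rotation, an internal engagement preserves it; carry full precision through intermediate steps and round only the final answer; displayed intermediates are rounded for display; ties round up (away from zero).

topology: single-mesh involute geometry — m = 3.168, 63T/44T pair
base radii: r_b1 = 94.736313, r_b2 = 66.165044
tip radii: r_a1 = 102.960000, r_a2 = 72.864000
no profile shift: α' = α, a' = a
action lengths: √(r_a1²−r_b1²) = 40.321117, √(r_a2²−r_b2²) = 30.518018
base pitch p_b = π·m·cos α = 9.448346
CR = (40.321117 + 30.518018 − 169.488000·sin 18.31600°)/9.448346 = 1.860246
contact ratio ≈ 1.8602

1.8602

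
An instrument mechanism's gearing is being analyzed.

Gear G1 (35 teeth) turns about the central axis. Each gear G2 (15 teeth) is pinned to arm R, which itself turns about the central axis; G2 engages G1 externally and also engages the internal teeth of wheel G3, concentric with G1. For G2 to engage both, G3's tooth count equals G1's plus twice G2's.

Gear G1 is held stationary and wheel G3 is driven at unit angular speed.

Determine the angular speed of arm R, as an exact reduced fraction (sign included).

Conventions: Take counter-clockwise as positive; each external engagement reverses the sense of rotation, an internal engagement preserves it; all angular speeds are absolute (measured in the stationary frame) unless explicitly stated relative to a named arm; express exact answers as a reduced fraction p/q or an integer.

recognized (axles ride arm R): planetary set, 35/15/65 teeth
ring teeth: 35 + 2·15 = 65
35(ω_sun−ω_arm) = −65(ω_ring−ω_arm),  ω_sun = 0, ω_ring = 1
35(0−ω_arm) = −65(1−ω_arm)  ⇒  100·ω_arm = 65  ⇒  ω_arm = 13/20
exact speed ratio = 13/20

13/20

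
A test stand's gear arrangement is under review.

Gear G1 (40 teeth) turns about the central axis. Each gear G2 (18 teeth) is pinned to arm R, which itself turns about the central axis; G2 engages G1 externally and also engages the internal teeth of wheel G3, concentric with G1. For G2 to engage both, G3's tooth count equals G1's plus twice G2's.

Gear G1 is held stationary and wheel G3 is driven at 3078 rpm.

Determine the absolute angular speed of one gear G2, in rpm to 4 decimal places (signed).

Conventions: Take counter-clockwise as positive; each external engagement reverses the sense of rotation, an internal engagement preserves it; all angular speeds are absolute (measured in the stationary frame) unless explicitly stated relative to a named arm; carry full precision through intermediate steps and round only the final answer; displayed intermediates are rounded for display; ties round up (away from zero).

planetary set (40T centre, 18T on arm, 76T internal) — Willis relation
normalise by the input: solve with ω_ring = 1, then scale by 3078 rpm
ring teeth: 40 + 2·18 = 76
40(ω_sun−ω_arm) = −76(ω_ring−ω_arm),  ω_sun = 0, ω_ring = 1
40(0−ω_arm) = −76(1−ω_arm)  ⇒  116·ω_arm = 76  ⇒  ω_arm = 19/29
sun–planet mesh: 40·(0−19/29) = −18·(ω_p−ω_arm)  ⇒  ω_p−ω_arm = 380/261
ω_p = 19/29 + 380/261 = 19/9
scale: ω_p = 19/9 × 3078 rpm = +6498.0000 rpm

+6498.0000 rpm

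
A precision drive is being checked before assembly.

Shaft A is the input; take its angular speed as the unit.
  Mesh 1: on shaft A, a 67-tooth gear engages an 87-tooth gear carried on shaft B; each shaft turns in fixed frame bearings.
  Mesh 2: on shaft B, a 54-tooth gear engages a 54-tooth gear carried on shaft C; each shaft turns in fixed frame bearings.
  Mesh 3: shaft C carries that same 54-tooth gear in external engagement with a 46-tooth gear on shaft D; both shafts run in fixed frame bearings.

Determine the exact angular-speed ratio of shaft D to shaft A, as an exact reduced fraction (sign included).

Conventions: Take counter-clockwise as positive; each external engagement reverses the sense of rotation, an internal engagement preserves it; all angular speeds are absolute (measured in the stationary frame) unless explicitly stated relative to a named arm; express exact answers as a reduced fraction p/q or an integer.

-603/667

class = fixed-axis compound train [3 meshes; 3 ratios multiply, 3 sense flips]
mesh 1 [67T→87T]: running ratio 67/87, sense −
mesh 2 [54T→54T]: running ratio 67/87, sense +
mesh 3 [54T→46T]: running ratio 603/667, sense −
ω_out/ω_in = -603/667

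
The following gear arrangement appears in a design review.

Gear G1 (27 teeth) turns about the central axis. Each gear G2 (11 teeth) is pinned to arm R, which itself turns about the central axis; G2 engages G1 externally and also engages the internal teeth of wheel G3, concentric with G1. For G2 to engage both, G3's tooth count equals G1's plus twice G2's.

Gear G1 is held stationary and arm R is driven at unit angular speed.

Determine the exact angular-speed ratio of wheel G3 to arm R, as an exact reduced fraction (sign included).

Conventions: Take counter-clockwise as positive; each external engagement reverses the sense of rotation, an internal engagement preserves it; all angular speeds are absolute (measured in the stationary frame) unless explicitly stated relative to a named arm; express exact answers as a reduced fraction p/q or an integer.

recognized (axles ride arm R): planetary set, 27/11/49 teeth
ring teeth: 27 + 2·11 = 49
27(ω_sun−ω_arm) = −49(ω_ring−ω_arm),  ω_sun = 0, ω_arm = 1
ω_ring = 1 − (27/49)(0−1) = 76/49
ω_out/ω_in = 76/49

76/49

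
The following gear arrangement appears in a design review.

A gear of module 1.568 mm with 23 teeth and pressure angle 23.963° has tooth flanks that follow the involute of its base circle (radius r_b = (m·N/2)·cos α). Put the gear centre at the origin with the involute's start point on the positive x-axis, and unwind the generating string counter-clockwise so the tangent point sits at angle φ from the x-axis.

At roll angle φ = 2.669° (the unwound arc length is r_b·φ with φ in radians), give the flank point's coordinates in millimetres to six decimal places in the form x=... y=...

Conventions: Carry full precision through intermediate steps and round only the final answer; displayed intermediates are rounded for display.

x=16.495653 y=0.000555

class = single-mesh tooth geometry [base-circle involute, m = 1.568, 23T]
pitch radius r_p = m·N/2 = 1.568·23/2 = 18.032000
base radius r_b = r_p·cos α = 18.032000·cos 23.963° = 16.477785
roll angle φ = 2.669° = 0.04658284 rad
x = r_b·(cos φ + φ·sin φ) = 16.495653
y = r_b·(sin φ − φ·cos φ) = 0.000555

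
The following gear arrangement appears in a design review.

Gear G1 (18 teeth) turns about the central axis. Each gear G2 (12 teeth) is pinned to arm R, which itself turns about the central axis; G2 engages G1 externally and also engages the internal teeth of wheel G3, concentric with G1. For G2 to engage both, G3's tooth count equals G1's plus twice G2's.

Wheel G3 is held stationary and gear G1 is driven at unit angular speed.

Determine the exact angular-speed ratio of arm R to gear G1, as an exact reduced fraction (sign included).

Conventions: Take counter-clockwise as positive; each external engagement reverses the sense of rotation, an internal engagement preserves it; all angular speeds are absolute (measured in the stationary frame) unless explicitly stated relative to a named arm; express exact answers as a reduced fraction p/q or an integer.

planetary set (18T centre, 12T on arm, 42T internal) — Willis relation
ring teeth: 18 + 2·12 = 42
18(ω_sun−ω_arm) = −42(ω_ring−ω_arm),  ω_ring = 0, ω_sun = 1
18(1−ω_arm) = −42(0−ω_arm)  ⇒  60·ω_arm = 18  ⇒  ω_arm = 3/10
ω_out/ω_in = 3/10

3/10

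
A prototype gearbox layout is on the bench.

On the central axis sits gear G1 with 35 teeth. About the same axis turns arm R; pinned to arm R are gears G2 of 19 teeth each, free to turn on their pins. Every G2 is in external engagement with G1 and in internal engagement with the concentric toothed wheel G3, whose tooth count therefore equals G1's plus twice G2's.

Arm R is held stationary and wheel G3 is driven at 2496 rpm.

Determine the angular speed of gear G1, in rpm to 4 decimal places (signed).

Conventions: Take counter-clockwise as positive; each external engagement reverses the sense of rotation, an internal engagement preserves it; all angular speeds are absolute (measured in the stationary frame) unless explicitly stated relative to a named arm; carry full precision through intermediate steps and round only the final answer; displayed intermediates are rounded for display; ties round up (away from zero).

topology: planetary set — G1 35T / G2 19T / G3 73T, arm = carrier (Willis)
normalise by the input: solve with ω_ring = 1, then scale by 2496 rpm
ring teeth: 35 + 2·19 = 73
35(ω_sun−ω_arm) = −73(ω_ring−ω_arm),  ω_arm = 0, ω_ring = 1
ω_sun = 0 − (73/35)(1−0) = -73/35
scale: ω_sun = -73/35 × 2496 rpm = -5205.9429 rpm

-5205.9429 rpm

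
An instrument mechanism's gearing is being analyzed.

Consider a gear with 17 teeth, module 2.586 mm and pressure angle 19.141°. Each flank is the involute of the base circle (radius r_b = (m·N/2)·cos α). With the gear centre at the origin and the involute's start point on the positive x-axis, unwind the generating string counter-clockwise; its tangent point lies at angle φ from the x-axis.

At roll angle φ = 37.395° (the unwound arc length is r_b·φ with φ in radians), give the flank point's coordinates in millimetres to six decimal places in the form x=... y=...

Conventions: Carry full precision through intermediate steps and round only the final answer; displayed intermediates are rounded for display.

single-mesh involute tooth geometry (17T wheel at module 2.586)
pitch radius r_p = m·N/2 = 2.586·17/2 = 21.981000
base radius r_b = r_p·cos α = 21.981000·cos 19.141° = 20.765770
roll angle φ = 37.395° = 0.65266587 rad
x = r_b·(cos φ + φ·sin φ) = 24.728623
y = r_b·(sin φ − φ·cos φ) = 1.843681

x=24.728623 y=1.843681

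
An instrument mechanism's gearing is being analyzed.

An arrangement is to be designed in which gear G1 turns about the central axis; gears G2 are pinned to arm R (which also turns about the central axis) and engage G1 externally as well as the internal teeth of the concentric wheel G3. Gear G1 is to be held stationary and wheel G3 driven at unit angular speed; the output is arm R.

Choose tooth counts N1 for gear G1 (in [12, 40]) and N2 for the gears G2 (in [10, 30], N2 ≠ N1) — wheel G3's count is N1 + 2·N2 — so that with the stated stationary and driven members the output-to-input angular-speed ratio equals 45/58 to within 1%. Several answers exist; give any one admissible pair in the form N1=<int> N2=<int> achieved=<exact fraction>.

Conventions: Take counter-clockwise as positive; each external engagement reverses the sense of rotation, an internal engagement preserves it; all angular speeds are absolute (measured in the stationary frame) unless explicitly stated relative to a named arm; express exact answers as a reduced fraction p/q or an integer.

class = planetary set [ratio 45/58 wanted; Willis about the carrier]
Willis with ω_sun = 0: ω_arm/ω_ring = N3/(N1+N3); set equal to 45/58  ⇒  N3/N1 = (45/58)/(1 − 45/58) = 45/13
N3 = N1 + 2·N2  ⇒  N2/N1 = (N3/N1 − 1)/2 = (45/13 − 1)/2 = 16/13
smallest multiple with N1 ≥ 12 and N2 ≥ 10: k = 1  ⇒  N1 = 1·13 = 13, N2 = 1·16 = 16 (N1 ≤ 40, N2 ≤ 30, N2 ≠ N1 ✓), N3 = 13 + 2·16 = 45
check: N3/(N1+N3) with N1 = 13, N3 = 45 gives 45/58; |achieved − target| = 0 ≤ 9/1160 ✓

N1=13 N2=16 achieved=45/58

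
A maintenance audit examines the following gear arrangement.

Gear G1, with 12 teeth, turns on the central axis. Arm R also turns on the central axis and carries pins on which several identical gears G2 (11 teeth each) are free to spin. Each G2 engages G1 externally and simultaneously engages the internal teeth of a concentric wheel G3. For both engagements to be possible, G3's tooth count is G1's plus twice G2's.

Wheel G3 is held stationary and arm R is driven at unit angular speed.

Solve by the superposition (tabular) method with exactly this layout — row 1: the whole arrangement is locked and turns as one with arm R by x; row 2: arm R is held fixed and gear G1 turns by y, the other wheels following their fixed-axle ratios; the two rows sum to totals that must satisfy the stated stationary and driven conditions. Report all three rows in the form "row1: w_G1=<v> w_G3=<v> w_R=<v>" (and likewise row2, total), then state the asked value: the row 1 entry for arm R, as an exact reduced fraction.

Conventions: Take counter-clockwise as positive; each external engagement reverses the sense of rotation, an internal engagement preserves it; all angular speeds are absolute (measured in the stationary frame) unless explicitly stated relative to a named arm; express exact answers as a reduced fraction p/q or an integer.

row1: w_G1=1 w_G3=1 w_R=1
row2: w_G1=17/6 w_G3=-1 w_R=0
total: w_G1=23/6 w_G3=0 w_R=1
asked value: 1

class = planetary set [G3 = 12+2·11 = 34; Willis about the carrier]
row 1 — lock + rotate with arm: ω_sun = ω_ring = ω_arm = x
row 2 — arm fixed, fixed-axis ratios: sun y, ring −(12/34)·y, arm 0
boundary: total ω_ring = x − (12/34)·y = 0 and total ω_arm = x = 1  ⇒  y = 17/6, x = 1
row 2 ring = −(12/34)·17/6 = -1
totals (row 1 + row 2): sun 1 + 17/6 = 23/6, ring 1 + (-1) = 0, arm 1 + 0 = 1
asked cell (row1, arm) = 1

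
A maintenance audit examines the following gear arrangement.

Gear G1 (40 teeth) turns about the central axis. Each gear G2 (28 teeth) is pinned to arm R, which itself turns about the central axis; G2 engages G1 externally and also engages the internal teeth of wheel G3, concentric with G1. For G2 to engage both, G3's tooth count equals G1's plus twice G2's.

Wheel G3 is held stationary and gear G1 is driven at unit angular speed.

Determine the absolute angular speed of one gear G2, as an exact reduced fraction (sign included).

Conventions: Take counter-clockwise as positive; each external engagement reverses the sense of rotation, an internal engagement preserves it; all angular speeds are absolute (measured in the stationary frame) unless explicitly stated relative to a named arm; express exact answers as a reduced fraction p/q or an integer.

recognized (axles ride arm R): planetary set, 40/28/96 teeth
ring teeth: 40 + 2·28 = 96
40(ω_sun−ω_arm) = −96(ω_ring−ω_arm),  ω_ring = 0, ω_sun = 1
40(1−ω_arm) = −96(0−ω_arm)  ⇒  136·ω_arm = 40  ⇒  ω_arm = 5/17
sun–planet mesh: 40·(1−5/17) = −28·(ω_p−ω_arm)  ⇒  ω_p−ω_arm = -120/119
ω_p = 5/17 − 120/119 = -5/7
exact speed ratio = -5/7

-5/7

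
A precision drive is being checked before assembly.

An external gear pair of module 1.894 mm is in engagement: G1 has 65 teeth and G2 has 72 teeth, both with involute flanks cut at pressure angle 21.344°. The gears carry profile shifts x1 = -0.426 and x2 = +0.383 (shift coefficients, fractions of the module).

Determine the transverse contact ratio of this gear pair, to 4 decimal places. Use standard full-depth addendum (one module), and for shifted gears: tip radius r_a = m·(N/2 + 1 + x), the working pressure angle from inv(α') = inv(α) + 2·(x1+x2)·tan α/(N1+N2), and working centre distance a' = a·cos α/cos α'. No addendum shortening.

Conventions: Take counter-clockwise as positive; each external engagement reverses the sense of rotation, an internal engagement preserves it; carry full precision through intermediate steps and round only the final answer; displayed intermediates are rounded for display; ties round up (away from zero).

1.7225

single-mesh involute tooth geometry (65T engaging 72T at module 1.894)
base radii: r_b1 = 57.333065, r_b2 = 63.507396
tip radii: r_a1 = 62.642156, r_a2 = 70.803402
inv(α') = inv(21.344°) + 2·(-0.426+0.383)·tan α/(65+72) = 0.01800028  ⇒  α' = 21.25152°
a' = a·cos α / cos α' = 129.7390·cos 21.344°/cos 21.25152° = 129.657390
action lengths: √(r_a1²−r_b1²) = 25.238053, √(r_a2²−r_b2²) = 31.303873
base pitch p_b = π·m·cos α = 5.542066
CR = (25.238053 + 31.303873 − 129.657390·sin 21.25152°)/5.542066 = 1.722454
contact ratio ≈ 1.7225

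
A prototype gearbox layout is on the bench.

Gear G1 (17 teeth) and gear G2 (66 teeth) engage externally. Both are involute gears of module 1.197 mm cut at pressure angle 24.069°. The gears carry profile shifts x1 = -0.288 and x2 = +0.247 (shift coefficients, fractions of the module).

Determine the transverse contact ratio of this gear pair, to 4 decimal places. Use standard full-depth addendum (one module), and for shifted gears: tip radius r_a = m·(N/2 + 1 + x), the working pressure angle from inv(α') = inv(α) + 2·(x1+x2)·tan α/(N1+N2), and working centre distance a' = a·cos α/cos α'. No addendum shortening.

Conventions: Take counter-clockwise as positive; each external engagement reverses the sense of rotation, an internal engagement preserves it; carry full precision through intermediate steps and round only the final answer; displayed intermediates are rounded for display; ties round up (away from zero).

topology: single-mesh involute geometry — m = 1.197, 17T/66T pair
base radii: r_b1 = 9.289878, r_b2 = 36.066584
tip radii: r_a1 = 11.026764, r_a2 = 40.993659
inv(α') = inv(24.069°) + 2·(-0.288+0.247)·tan α/(17+66) = 0.02614787  ⇒  α' = 23.94151°
a' = a·cos α / cos α' = 49.6755·cos 24.069°/cos 23.94151° = 49.626301
action lengths: √(r_a1²−r_b1²) = 5.940345, √(r_a2²−r_b2²) = 19.485419
base pitch p_b = π·m·cos α = 3.433531
CR = (5.940345 + 19.485419 − 49.626301·sin 23.94151°)/3.433531 = 1.539878
contact ratio ≈ 1.5399

1.5399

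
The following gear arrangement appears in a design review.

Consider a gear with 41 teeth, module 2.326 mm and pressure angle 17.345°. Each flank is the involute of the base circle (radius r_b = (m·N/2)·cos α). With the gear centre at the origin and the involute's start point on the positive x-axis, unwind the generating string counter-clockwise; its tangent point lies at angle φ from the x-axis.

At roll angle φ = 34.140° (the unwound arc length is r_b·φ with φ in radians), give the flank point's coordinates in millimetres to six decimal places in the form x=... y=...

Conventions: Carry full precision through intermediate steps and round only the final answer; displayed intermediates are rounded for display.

x=52.891409 y=3.097097

topology: single-mesh involute geometry — m = 2.326, N = 41
pitch radius r_p = m·N/2 = 2.326·41/2 = 47.683000
base radius r_b = r_p·cos α = 47.683000·cos 17.345° = 45.514708
roll angle φ = 34.140° = 0.59585541 rad
x = r_b·(cos φ + φ·sin φ) = 52.891409
y = r_b·(sin φ − φ·cos φ) = 3.097097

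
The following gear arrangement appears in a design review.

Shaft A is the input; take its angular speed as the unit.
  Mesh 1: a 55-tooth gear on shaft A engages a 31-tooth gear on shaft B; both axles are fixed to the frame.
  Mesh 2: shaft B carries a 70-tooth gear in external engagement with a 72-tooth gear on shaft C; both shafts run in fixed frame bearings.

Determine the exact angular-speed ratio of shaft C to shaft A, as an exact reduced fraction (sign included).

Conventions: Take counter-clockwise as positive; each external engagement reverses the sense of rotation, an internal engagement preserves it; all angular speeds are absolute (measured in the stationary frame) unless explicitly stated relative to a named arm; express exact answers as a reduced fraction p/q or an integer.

1925/1116

class = fixed-axis compound train [2 meshes; 2 ratios multiply, 2 sense flips]
mesh 1 [55T→31T]: running ratio 55/31, sense −
mesh 2 [70T→72T]: running ratio 1925/1116, sense +
ω_out/ω_in = 1925/1116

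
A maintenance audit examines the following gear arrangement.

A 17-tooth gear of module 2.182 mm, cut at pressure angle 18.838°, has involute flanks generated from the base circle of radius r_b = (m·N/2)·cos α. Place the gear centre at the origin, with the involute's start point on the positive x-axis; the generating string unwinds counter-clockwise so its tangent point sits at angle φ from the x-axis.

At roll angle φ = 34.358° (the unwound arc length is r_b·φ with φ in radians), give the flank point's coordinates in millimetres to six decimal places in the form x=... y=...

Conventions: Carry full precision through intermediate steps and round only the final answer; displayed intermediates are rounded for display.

recognized (one wheel, involute flank): single-mesh tooth geometry, m = 2.182, N = 17
pitch radius r_p = m·N/2 = 2.182·17/2 = 18.547000
base radius r_b = r_p·cos α = 18.547000·cos 18.838° = 17.553536
roll angle φ = 34.358° = 0.59966022 rad
x = r_b·(cos φ + φ·sin φ) = 20.431488
y = r_b·(sin φ − φ·cos φ) = 1.216917

x=20.431488 y=1.216917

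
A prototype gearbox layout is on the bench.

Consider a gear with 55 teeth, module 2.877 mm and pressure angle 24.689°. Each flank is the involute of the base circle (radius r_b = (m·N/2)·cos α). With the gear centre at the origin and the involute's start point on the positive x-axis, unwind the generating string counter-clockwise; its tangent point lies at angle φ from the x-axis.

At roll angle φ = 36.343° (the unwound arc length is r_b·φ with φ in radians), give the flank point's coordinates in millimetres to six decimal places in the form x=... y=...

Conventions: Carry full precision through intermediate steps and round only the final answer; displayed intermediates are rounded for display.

topology: single-mesh involute geometry — m = 2.877, N = 55
pitch radius r_p = m·N/2 = 2.877·55/2 = 79.117500
base radius r_b = r_p·cos α = 79.117500·cos 24.689° = 71.885242
roll angle φ = 36.343° = 0.63430501 rad
x = r_b·(cos φ + φ·sin φ) = 84.924091
y = r_b·(sin φ − φ·cos φ) = 5.872699

x=84.924091 y=5.872699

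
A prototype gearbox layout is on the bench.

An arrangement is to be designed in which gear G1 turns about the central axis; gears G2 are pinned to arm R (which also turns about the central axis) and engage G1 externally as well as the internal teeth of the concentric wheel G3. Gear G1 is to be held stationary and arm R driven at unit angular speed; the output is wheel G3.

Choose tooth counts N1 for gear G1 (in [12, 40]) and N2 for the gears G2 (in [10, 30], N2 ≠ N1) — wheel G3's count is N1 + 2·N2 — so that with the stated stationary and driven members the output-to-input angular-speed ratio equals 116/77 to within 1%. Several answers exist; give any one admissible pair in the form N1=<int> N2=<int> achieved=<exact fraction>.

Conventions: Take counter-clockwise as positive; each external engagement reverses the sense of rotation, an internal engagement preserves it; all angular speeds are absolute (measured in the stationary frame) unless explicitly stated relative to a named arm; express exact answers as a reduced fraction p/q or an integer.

class = planetary set [ratio 116/77 wanted; Willis about the carrier]
Willis with ω_sun = 0: ω_ring/ω_arm = (N1+N3)/N3; set equal to 116/77  ⇒  N3/N1 = 1/(116/77 − 1) = 77/39
N3 = N1 + 2·N2  ⇒  N2/N1 = (N3/N1 − 1)/2 = (77/39 − 1)/2 = 19/39
smallest multiple with N1 ≥ 12 and N2 ≥ 10: k = 1  ⇒  N1 = 1·39 = 39, N2 = 1·19 = 19 (N1 ≤ 40, N2 ≤ 30, N2 ≠ N1 ✓), N3 = 39 + 2·19 = 77
check: (N1+N3)/N3 with N1 = 39, N3 = 77 gives 116/77; |achieved − target| = 0 ≤ 29/1925 ✓

N1=39 N2=19 achieved=116/77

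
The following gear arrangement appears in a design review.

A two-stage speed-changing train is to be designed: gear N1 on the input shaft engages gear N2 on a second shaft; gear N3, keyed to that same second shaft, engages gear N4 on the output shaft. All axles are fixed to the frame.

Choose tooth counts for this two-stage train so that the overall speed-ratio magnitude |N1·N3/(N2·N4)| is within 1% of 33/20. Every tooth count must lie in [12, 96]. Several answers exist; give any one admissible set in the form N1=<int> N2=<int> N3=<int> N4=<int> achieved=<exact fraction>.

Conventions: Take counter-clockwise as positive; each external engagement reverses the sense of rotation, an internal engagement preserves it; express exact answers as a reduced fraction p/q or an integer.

N1=12 N2=20 N3=33 N4=12 achieved=33/20

class = fixed-axis compound train [2-stage, 33/20 wanted]
target = 33/20 in lowest terms: an exact hit needs N1·N3 = k·33 and N2·N4 = k·20 for one integer k, every count in [12, 96]; additionally prefer no 1:1 stage (N1 ≠ N2, N3 ≠ N4)
k = 1…11: no 1:1-free in-range split of k·33 and k·20 into factor pairs; take k = 12
k = 12: N1·N3 = 396 = 12·33, N2·N4 = 240 = 20·12
achieved = 12·33/(20·12) = 33/20; |achieved − target| = 0 ≤ 33/2000 ✓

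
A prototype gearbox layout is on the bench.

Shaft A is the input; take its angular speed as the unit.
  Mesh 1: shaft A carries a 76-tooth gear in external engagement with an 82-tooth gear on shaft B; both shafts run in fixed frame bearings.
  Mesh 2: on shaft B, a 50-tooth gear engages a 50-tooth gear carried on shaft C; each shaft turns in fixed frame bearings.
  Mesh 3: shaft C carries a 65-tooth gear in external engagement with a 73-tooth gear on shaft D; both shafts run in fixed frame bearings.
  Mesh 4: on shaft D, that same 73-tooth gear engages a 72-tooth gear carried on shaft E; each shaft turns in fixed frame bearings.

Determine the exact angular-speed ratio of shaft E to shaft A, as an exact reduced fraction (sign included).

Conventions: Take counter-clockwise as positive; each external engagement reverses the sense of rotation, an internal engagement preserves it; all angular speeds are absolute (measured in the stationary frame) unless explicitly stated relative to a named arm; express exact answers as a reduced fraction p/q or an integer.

class = fixed-axis compound train [4 meshes; 4 ratios multiply, 4 sense flips]
mesh 1 [76T→82T]: running ratio 38/41, sense −
mesh 2 [50T→50T]: running ratio 38/41, sense +
mesh 3 [65T→73T]: running ratio 2470/2993, sense −
mesh 4 [73T→72T]: running ratio 1235/1476, sense +
ω_out/ω_in = 1235/1476

1235/1476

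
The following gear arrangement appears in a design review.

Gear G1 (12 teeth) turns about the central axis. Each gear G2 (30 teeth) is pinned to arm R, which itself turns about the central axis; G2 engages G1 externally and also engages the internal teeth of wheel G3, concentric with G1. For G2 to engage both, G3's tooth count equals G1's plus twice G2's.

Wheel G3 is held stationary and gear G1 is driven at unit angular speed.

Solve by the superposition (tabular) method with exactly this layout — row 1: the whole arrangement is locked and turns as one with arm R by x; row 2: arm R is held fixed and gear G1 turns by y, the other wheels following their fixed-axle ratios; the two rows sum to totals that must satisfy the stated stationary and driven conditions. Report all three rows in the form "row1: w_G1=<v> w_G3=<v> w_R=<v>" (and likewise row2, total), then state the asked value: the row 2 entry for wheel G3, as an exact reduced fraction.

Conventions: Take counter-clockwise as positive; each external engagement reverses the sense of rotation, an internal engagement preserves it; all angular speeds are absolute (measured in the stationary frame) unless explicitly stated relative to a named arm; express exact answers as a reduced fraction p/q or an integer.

row1: w_G1=1/7 w_G3=1/7 w_R=1/7
row2: w_G1=6/7 w_G3=-1/7 w_R=0
total: w_G1=1 w_G3=0 w_R=1/7
asked value: -1/7

planetary set (12T centre, 30T on arm, 72T internal) — Willis relation
row 1 (train locked, turned with arm): all members turn x
row 2: sun turns y, ring = −(12/72)·y, arm 0
boundary: total ω_ring = x − (12/72)·y = 0 and total ω_sun = x + y = 1  ⇒  y = 6/7, x = 1/7
row 2 ring = −(12/72)·6/7 = -1/7
totals (row 1 + row 2): sun 1/7 + 6/7 = 1, ring 1/7 + (-1/7) = 0, arm 1/7 + 0 = 1/7
asked cell (row2, ring) = -1/7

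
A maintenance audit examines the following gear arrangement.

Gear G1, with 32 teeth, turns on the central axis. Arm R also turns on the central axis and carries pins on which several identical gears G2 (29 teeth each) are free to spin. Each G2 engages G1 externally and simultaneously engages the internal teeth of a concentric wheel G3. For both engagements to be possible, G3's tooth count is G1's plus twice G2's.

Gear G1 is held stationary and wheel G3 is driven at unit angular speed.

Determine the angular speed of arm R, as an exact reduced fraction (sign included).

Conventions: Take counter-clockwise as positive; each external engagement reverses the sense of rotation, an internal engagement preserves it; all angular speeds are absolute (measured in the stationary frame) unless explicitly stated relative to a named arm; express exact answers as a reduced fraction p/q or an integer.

45/61

recognized (axles ride arm R): planetary set, 32/29/90 teeth
ring teeth: 32 + 2·29 = 90
32(ω_sun−ω_arm) = −90(ω_ring−ω_arm),  ω_sun = 0, ω_ring = 1
32(0−ω_arm) = −90(1−ω_arm)  ⇒  122·ω_arm = 90  ⇒  ω_arm = 45/61
exact speed ratio = 45/61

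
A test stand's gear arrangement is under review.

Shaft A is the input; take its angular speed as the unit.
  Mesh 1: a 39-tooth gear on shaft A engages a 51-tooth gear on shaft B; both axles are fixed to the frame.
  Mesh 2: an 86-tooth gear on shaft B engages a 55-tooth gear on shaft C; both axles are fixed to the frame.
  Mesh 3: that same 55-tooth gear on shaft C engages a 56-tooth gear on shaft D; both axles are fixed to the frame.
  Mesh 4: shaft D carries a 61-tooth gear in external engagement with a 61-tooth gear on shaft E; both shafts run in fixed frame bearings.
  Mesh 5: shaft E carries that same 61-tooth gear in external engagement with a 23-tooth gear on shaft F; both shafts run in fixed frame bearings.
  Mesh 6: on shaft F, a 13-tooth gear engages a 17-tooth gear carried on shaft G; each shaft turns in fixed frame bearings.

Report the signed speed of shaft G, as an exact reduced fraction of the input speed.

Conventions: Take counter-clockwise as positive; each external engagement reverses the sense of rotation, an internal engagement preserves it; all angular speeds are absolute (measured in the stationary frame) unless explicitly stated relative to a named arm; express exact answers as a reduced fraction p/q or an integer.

443287/186116

6-mesh fixed-axis compound train (all bearings frame-fixed)
mesh 1 [39T→51T]: |ω|/ω_in = 1×39/51 = 13/17, sense flips to −
mesh 2 [86T→55T]: |ω|/ω_in = (13/17)×86/55 = 1118/935, sense flips to +
mesh 3 [55T→56T]: |ω|/ω_in = (1118/935)×55/56 = 559/476, sense flips to −
mesh 4 [61T→61T]: |ω|/ω_in = (559/476)×61/61 = 559/476, sense flips to +
mesh 5 [61T→23T]: |ω|/ω_in = (559/476)×61/23 = 34099/10948, sense flips to −
mesh 6 [13T→17T]: |ω|/ω_in = (34099/10948)×13/17 = 443287/186116, sense flips to +
signed output speed (× input speed) = 443287/186116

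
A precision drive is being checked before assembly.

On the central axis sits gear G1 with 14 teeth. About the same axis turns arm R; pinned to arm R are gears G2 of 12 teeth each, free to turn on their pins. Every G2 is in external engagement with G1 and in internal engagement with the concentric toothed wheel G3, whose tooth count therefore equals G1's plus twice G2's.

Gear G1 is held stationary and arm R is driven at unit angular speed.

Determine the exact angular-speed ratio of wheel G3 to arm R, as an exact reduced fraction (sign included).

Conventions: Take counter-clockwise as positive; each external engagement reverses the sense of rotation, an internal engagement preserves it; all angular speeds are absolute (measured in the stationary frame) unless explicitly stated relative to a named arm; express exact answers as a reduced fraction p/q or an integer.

recognized (axles ride arm R): planetary set, 14/12/38 teeth
ring teeth: 14 + 2·12 = 38
14(ω_sun−ω_arm) = −38(ω_ring−ω_arm),  ω_sun = 0, ω_arm = 1
ω_ring = 1 − (14/38)(0−1) = 26/19
ω_out/ω_in = 26/19

26/19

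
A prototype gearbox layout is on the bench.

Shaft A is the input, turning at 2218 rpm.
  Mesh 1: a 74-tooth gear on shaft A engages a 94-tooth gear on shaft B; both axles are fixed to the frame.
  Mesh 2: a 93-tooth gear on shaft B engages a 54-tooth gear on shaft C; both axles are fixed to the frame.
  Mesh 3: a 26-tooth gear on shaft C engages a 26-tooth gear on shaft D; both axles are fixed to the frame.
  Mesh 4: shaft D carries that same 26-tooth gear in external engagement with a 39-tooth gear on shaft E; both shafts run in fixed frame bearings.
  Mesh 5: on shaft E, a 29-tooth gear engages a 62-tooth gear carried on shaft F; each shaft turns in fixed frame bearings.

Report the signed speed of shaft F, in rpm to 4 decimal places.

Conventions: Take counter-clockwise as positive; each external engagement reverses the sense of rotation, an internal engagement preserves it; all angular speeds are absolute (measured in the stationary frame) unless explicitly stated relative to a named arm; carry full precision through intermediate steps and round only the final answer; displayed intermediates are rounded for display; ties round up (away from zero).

-937.7124 rpm

class = fixed-axis compound train [5 meshes; 5 ratios multiply, 5 sense flips]
mesh 1 [74T→94T]: ω = 2218.0000×74/94 = 1746.0851 rpm, sense flips to −
mesh 2 [93T→54T]: ω = 1746.0851×93/54 = 3007.1466 rpm, sense flips to +
mesh 3 [26T→26T]: ω = 3007.1466×26/26 = 3007.1466 rpm, sense flips to −
mesh 4 [26T→39T]: ω = 3007.1466×26/39 = 2004.7644 rpm, sense flips to +
mesh 5 [29T→62T]: ω = 2004.7644×29/62 = 937.7124 rpm, sense flips to −
signed output speed = -937.7124 rpm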